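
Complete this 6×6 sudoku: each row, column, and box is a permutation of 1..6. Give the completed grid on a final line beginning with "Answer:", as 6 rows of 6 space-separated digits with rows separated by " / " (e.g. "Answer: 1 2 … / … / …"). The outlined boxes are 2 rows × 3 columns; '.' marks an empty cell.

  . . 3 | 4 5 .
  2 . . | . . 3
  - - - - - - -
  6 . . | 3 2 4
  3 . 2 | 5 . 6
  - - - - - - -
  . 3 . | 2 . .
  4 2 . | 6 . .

Step 1. [r1c1∈{1}] nothing but 1 survives at r1c1 ⇒ r1c1=1.
Step 2. [r4c5∈{1}] r4c5 has the single candidate 1. So r4c5=1.
Step 3. [r2c3∈{4,5,6}] 4 has one home in col 3: r2c3, so r2c3=4.
Step 4. [r5c1∈{5}] r5c1 is down to just 5, so r5c1=5.
Step 5. [r6c3∈{1}] only 1 remains possible at r6c3 ⇒ r6c3=1.
Step 6. [r2c2∈{5,6}] in row 2, 5 fits only at r2c2. So r2c2=5.
Step 7. [r2c5∈{6}] nothing but 6 survives at r2c5, so r2c5=6.
Step 8. [r3c2∈{1}] r3c2's peers cover all but 1, so r3c2=1.
Step 9. [r5c5∈{4}] only 4 remains possible at r5c5, so r5c5=4.
Step 10. [r1c2∈{6}] r1c2 has the single candidate 6. So r1c2=6.
Step 11. [r1c6∈{2}] r1c6 is down to just 2, so r1c6=2.
Step 12. [r5c3∈{6}] r5c3 is down to just 6. So r5c3=6.
Step 13. [r3c3∈{5}] r3c3 is down to just 5 ⇒ r3c3=5.
Step 14. [r6c6∈{5}] only 5 remains possible at r6c6. So r6c6=5.
Step 15. [r6c5∈{3}] nothing but 3 survives at r6c5 ⇒ r6c5=3.
Step 16. [r4c2∈{4}] r4c2 is down to just 4, so r4c2=4.
Step 17. [r5c6∈{1}] r5c6 has the single candidate 1, so r5c6=1.
Step 18. [r2c4∈{1}] r2c4's peers cover all but 1. So r2c4=1.

Answer: 1 6 3 4 5 2 / 2 5 4 1 6 3 / 6 1 5 3 2 4 / 3 4 2 5 1 6 / 5 3 6 2 4 1 / 4 2 1 6 3 5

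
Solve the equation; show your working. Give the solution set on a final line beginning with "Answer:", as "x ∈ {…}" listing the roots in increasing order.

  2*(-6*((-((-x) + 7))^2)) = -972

Step 1. [2*(-6*((-((-x) + 7))^2)) = -972] 2·(inner) — divide through by 2 ⇒ div: -6*((-((-x) + 7))^2) = -486.
Step 2. [-6*((-((-x) + 7))^2) = -486] divide by the outer -6 ⇒ div: (-((-x) + 7))^2 = 81.
Step 3. [(-((-x) + 7))^2 = 81] 81 ≥ 0, LHS is (·)² — take ±√, so sqrt: -((-x) + 7) = 9 or -9.
Step 4. [-((-x) + 7) = 9 or -9] flip signs both sides, so neg: (-x) + 7 = -9 or 9.
Step 5. [(-x) + 7 = -9 or 9] 7 comes off first (subtract 7). So sub: -x = -16 or 2.
Step 6. [-x = -16 or 2] leading − — multiply by −1. So neg: x = 16 or -2.

Answer: x ∈ {-2, 16}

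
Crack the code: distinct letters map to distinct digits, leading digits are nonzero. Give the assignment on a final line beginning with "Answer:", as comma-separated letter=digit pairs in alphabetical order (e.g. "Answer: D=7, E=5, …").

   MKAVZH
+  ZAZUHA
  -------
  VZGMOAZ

Step 1. [col 1: H + A ≡ Z (mod 10)] no forcing yet in column 1 (carry-in 0); H=5 is free and consistent — try it, so H=5.
Step 2. [V] adding two 6-digit numbers gives at most 6+1 digits, and here it does — V is that final carry and must be 1, so V=1.
Step 3. [col 1: H + A ≡ Z (mod 10)] Z=7 is one option consistent with column 1 (H + A ≡ Z (mod 10), carry-in 0) — take it, so Z=7.
Step 4. [col 1: H + A ≡ Z (mod 10)] column 1: given H=5, Z=7, carry-in 0, and digits 1,5,7 already taken and all letters distinct, H+A≡Z (mod 10) forces A=2, so A=2.
Step 5. [col 3: V + U ≡ O (mod 10)] several values work for U in column 3 (V + U ≡ O (mod 10), carry-in 1); try U=4 ⇒ U=4.
Step 6. [col 3: V + U ≡ O (mod 10)] column 3: given V=1, U=4, carry-in 1, and digits 1,2,4,5,7 already taken and all letters distinct, V+U≡O (mod 10) forces O=6 ⇒ O=6.
Step 7. [col 4: A + Z ≡ M (mod 10)] column 4 reads A+Z+carry(0)=M with A=2, Z=7; with digits 1,2,4,5,6,7 already taken and all letters distinct, the only value for M is 9, so M=9.
Step 8. [col 5: K + A ≡ G (mod 10)] from column 5 (A=2, carry-in 0, digits 1,2,4,5,6,7,9 already taken and all letters distinct): K must equal 8 ⇒ K=8.
Step 9. [col 5: K + A ≡ G (mod 10)] column 5 reads K+A+carry(0)=G with K=8, A=2; with digits 1,2,4,5,6,7,8,9 already taken and all letters distinct, the only value for G is 0 ⇒ G=0.

Answer: A=2, G=0, H=5, K=8, M=9, O=6, U=4, V=1, Z=7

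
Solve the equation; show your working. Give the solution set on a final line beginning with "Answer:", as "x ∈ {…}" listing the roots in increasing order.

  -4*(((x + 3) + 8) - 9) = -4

Step 1. [-4*(((x + 3) + 8) - 9) = -4] -4·(inner) — divide through by -4. So div: ((x + 3) + 8) - 9 = 1.
Step 2. [((x + 3) + 8) - 9 = 1] 9 comes off first (add 9), so sub: (x + 3) + 8 = 10.
Step 3. [(x + 3) + 8 = 10] the outer +8 inverts by subtracting 8 ⇒ sub: x + 3 = 2.
Step 4. [x + 3 = 2] 3 comes off first (subtract 3). So sub: x = -1.

Answer: x ∈ {-1}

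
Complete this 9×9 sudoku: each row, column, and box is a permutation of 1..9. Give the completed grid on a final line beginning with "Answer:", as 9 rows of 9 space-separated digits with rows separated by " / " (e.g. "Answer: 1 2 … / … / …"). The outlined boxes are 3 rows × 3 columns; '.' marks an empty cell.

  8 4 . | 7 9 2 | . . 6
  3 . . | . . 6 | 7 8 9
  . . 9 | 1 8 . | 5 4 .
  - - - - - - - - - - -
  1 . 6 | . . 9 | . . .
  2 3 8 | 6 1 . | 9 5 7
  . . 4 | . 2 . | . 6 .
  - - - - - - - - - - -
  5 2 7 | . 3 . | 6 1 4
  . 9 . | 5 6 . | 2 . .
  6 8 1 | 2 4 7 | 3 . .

Step 1. [r6c6∈{3,5,8}] r6c6 is the only open cell in col 6 admitting 5, so r6c6=5.
Step 2. [r8c9∈{8}] r8c9 has the single candidate 8 ⇒ r8c9=8.
Step 3. [r6c2∈{7}] only 7 remains possible at r6c2 ⇒ r6c2=7.
Step 4. [r4c7∈{4,8}] 4 has one home in col 7: r4c7, so r4c7=4.
Step 5. [r4c4∈{3,8}] across row 4, 8 lands solely at r4c4, so r4c4=8.
Step 6. [r3c9∈{2,3}] row 3 places 2 nowhere but r3c9 ⇒ r3c9=2.
Step 7. [r2c5∈{5}] r2c5's peers cover all but 5. So r2c5=5.
Step 8. [r4c9∈{3}] r4c9 has the single candidate 3. So r4c9=3.
Step 9. [r1c7∈{1}] r1c7's peers cover all but 1 ⇒ r1c7=1.
Step 10. [r9c9∈{5}] only 5 remains possible at r9c9, so r9c9=5.
Step 11. [r3c2∈{6}] r3c2 has the single candidate 6, so r3c2=6.
Step 12. [r3c1∈{7}] nothing but 7 survives at r3c1 ⇒ r3c1=7.
Step 13. [r6c4∈{3}] r6c4's peers cover all but 3, so r6c4=3.
Step 14. [r4c2∈{5}] nothing but 5 survives at r4c2. So r4c2=5.
Step 15. [r6c9∈{1}] nothing but 1 survives at r6c9 ⇒ r6c9=1.
Step 16. [r6c7∈{8}] r6c7 has the single candidate 8, so r6c7=8.
Step 17. [r8c3∈{3}] r8c3 is down to just 3, so r8c3=3.
Step 18. [r6c1∈{9}] nothing but 9 survives at r6c1 ⇒ r6c1=9.
Step 19. [r1c8∈{3}] only 3 remains possible at r1c8, so r1c8=3.
Step 20. [r2c3∈{2}] r2c3's peers cover all but 2, so r2c3=2.
Step 21. [r5c6∈{4}] only 4 remains possible at r5c6. So r5c6=4.
Step 22. [r7c4∈{9}] r7c4 has the single candidate 9. So r7c4=9.
Step 23. [r2c4∈{4}] r2c4's peers cover all but 4, so r2c4=4.
Step 24. [r4c5∈{7}] nothing but 7 survives at r4c5, so r4c5=7.
Step 25. [r8c8∈{7}] only 7 remains possible at r8c8. So r8c8=7.
Step 26. [r2c2∈{1}] only 1 remains possible at r2c2 ⇒ r2c2=1.
Step 27. [r9c8∈{9}] r9c8's peers cover all but 9. So r9c8=9.
Step 28. [r8c6∈{1}] only 1 remains possible at r8c6. So r8c6=1.
Step 29. [r8c1∈{4}] only 4 remains possible at r8c1 ⇒ r8c1=4.
Step 30. [r1c3∈{5}] r1c3 is down to just 5 ⇒ r1c3=5.
Step 31. [r3c6∈{3}] r3c6 is down to just 3 ⇒ r3c6=3.
Step 32. [r4c8∈{2}] r4c8's peers cover all but 2, so r4c8=2.
Step 33. [r7c6∈{8}] only 8 remains possible at r7c6 ⇒ r7c6=8.

Answer: 8 4 5 7 9 2 1 3 6 / 3 1 2 4 5 6 7 8 9 / 7 6 9 1 8 3 5 4 2 / 1 5 6 8 7 9 4 2 3 / 2 3 8 6 1 4 9 5 7 / 9 7 4 3 2 5 8 6 1 / 5 2 7 9 3 8 6 1 4 / 4 9 3 5 6 1 2 7 8 / 6 8 1 2 4 7 3 9 5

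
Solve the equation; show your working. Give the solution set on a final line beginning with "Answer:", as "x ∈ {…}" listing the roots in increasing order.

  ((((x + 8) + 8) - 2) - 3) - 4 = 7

Step 1. [((((x + 8) + 8) - 2) - 3) - 4 = 7] peel the -4: add 4 from each side, so sub: (((x + 8) + 8) - 2) - 3 = 11.
Step 2. [(((x + 8) + 8) - 2) - 3 = 11] 3 comes off first (add 3). So sub: ((x + 8) + 8) - 2 = 14.
Step 3. [((x + 8) + 8) - 2 = 14] peel the -2: add 2 from each side, so sub: (x + 8) + 8 = 16.
Step 4. [(x + 8) + 8 = 16] the outer +8 inverts by subtracting 8 ⇒ sub: x + 8 = 8.
Step 5. [x + 8 = 8] the outer +8 inverts by subtracting 8. So sub: x = 0.

Answer: x ∈ {0}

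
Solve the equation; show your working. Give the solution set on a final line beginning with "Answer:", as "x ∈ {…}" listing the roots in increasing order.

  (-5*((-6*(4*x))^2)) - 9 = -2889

Step 1. [(-5*((-6*(4*x))^2)) - 9 = -2889] the outer -9 inverts by adding 9 ⇒ sub: -5*((-6*(4*x))^2) = -2880.
Step 2. [-5*((-6*(4*x))^2) = -2880] -5·(inner) — divide through by -5. So div: (-6*(4*x))^2 = 576.
Step 3. [(-6*(4*x))^2 = 576] LHS squared, RHS 576 ≥ 0: apply √ (±) ⇒ sqrt: -6*(4*x) = 24 or -24.
Step 4. [-6*(4*x) = 24 or -24] -6·(inner) — divide through by -6, so div: 4*x = -4 or 4.
Step 5. [4*x = -4 or 4] 4 out front; divide by 4 ⇒ div: x = -1 or 1.

Answer: x ∈ {-1, 1}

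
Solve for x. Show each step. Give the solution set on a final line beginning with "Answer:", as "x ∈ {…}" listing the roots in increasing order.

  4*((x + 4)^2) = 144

Step 1. [4*((x + 4)^2) = 144] LHS = 4·(…); ÷4 both sides. So div: (x + 4)^2 = 36.
Step 2. [(x + 4)^2 = 36] LHS squared, RHS 36 ≥ 0: apply √ (±). So sqrt: x + 4 = 6 or -6.
Step 3. [x + 4 = 6 or -6] subtract 4: x sits inside (… + 4). So sub: x = 2 or -10.

Answer: x ∈ {-10, 2}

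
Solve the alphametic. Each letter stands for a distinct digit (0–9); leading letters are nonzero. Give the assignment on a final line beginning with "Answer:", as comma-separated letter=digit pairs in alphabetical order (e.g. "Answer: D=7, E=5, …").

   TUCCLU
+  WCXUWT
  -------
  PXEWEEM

Step 1. [col 1: U + T ≡ M (mod 10)] column 1 (U + T ≡ M (mod 10), carry-in 0) doesn't pin T yet; pick T=8 and continue, so T=8.
Step 2. [col 1: U + T ≡ M (mod 10)] U=5 is one option consistent with column 1 (U + T ≡ M (mod 10), carry-in 0) — take it, so U=5.
Step 3. [col 1: U + T ≡ M (mod 10)] column 1: given U=5, T=8, carry-in 0, and digits 5,8 already taken and all letters distinct, U+T≡M (mod 10) forces M=3, so M=3.
Step 4. [P] P is the leading digit of a 7-digit sum of two 6-digit numbers; the final carry is exactly 1 ⇒ P=1.
Step 5. [col 2: L + W ≡ E (mod 10)] E=7 is one option consistent with column 2 (L + W ≡ E (mod 10), carry-in 1) — take it. So E=7.
Step 6. [col 2: L + W ≡ E (mod 10)] no forcing yet in column 2 (carry-in 1); L=0 is free and consistent — try it, so L=0.
Step 7. [col 2: L + W ≡ E (mod 10)] column 2: given L=0, E=7, carry-in 1, and digits 0,1,3,5,7,8 already taken and all letters distinct, L+W≡E (mod 10) forces W=6. So W=6.
Step 8. [col 3: C + U ≡ E (mod 10)] in column 3 we have C+U≡E with carry-in 0; given U=5, E=7 and digits 0,1,3,5,6,7,8 already taken and all letters distinct, that pins C to 2. So C=2.
Step 9. [col 4: C + X ≡ W (mod 10)] from column 4 (C=2, W=6, carry-in 0, digits 0,1,2,3,5,6,7,8 already taken and all letters distinct): X must equal 4. So X=4.

Answer: C=2, E=7, L=0, M=3, P=1, T=8, U=5, W=6, X=4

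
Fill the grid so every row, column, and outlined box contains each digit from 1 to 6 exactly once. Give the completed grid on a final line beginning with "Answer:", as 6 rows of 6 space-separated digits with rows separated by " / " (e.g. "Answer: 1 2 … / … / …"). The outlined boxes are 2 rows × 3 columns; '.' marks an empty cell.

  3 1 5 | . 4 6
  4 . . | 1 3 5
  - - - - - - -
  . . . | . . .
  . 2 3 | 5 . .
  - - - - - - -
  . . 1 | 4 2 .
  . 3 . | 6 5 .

Step 1. [r3c2∈{4,5,6}] col 2 places 4 nowhere but r3c2 ⇒ r3c2=4.
Step 2. [r3c3∈{6}] r3c3 has the single candidate 6. So r3c3=6.
Step 3. [r3c5∈{1}] r3c5 has the single candidate 1 ⇒ r3c5=1.
Step 4. [r5c1∈{5,6}] col 1 places 6 nowhere but r5c1. So r5c1=6.
Step 5. [r3c6∈{2,3}] 2 has one home in col 6: r3c6 ⇒ r3c6=2.
Step 6. [r6c3∈{2,4}] row 6 places 4 nowhere but r6c3. So r6c3=4.
Step 7. [r1c4∈{2}] r1c4 has the single candidate 2. So r1c4=2.
Step 8. [r2c3∈{2}] r2c3's peers cover all but 2, so r2c3=2.
Step 9. [r5c2∈{5}] nothing but 5 survives at r5c2 ⇒ r5c2=5.
Step 10. [r4c1∈{1}] r4c1's peers cover all but 1. So r4c1=1.
Step 11. [r4c6∈{4}] only 4 remains possible at r4c6, so r4c6=4.
Step 12. [r5c6∈{3}] only 3 remains possible at r5c6. So r5c6=3.
Step 13. [r3c1∈{5}] r3c1 is down to just 5. So r3c1=5.
Step 14. [r6c6∈{1}] nothing but 1 survives at r6c6 ⇒ r6c6=1.
Step 15. [r3c4∈{3}] r3c4 is down to just 3, so r3c4=3.
Step 16. [r4c5∈{6}] r4c5's peers cover all but 6. So r4c5=6.
Step 17. [r6c1∈{2}] r6c1 is down to just 2 ⇒ r6c1=2.
Step 18. [r2c2∈{6}] r2c2 has the single candidate 6, so r2c2=6.

Answer: 3 1 5 2 4 6 / 4 6 2 1 3 5 / 5 4 6 3 1 2 / 1 2 3 5 6 4 / 6 5 1 4 2 3 / 2 3 4 6 5 1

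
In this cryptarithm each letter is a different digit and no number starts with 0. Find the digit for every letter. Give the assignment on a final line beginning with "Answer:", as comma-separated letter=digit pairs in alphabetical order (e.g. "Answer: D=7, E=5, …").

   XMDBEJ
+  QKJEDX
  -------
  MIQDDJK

Step 1. [col 1: J + X ≡ K (mod 10)] column 1 (J + X ≡ K (mod 10), carry-in 0) doesn't pin K yet; pick K=5 and continue. So K=5.
Step 2. [M] adding two 6-digit numbers gives at most 6+1 digits, and here it does — M is that final carry and must be 1, so M=1.
Step 3. [col 1: J + X ≡ K (mod 10)] column 1 (J + X ≡ K (mod 10), carry-in 0) doesn't pin X yet; pick X=6 and continue, so X=6.
Step 4. [col 1: J + X ≡ K (mod 10)] column 1 reads J+X+carry(0)=K with X=6, K=5; with digits 1,5,6 already taken and all letters distinct, the only value for J is 9 ⇒ J=9.
Step 5. [col 2: E + D ≡ J (mod 10)] D=0 is one option consistent with column 2 (E + D ≡ J (mod 10), carry-in 1) — take it ⇒ D=0.
Step 6. [col 2: E + D ≡ J (mod 10)] column 2 reads E+D+carry(1)=J with D=0, J=9; with digits 0,1,5,6,9 already taken and all letters distinct, the only value for E is 8. So E=8.
Step 7. [col 3: B + E ≡ D (mod 10)] in column 3 we have B+E≡D with carry-in 0; given E=8, D=0 and digits 0,1,5,6,8,9 already taken and all letters distinct, that pins B to 2, so B=2.
Step 8. [col 5: M + K ≡ Q (mod 10)] column 5: given M=1, K=5, carry-in 1, and digits 0,1,2,5,6,8,9 already taken and all letters distinct, M+K≡Q (mod 10) forces Q=7 ⇒ Q=7.
Step 9. [col 6: X + Q ≡ I (mod 10)] column 6: given X=6, Q=7, carry-in 0, and digits 0,1,2,5,6,7,8,9 already taken and all letters distinct, X+Q≡I (mod 10) forces I=3 ⇒ I=3.

Answer: B=2, D=0, E=8, I=3, J=9, K=5, M=1, Q=7, X=6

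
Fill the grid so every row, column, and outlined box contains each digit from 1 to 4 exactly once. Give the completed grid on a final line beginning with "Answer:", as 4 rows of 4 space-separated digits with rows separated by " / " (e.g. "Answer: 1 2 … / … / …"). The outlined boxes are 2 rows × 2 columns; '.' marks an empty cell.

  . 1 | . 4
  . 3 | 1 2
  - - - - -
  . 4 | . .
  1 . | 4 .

Step 1. [r3c1∈{2,3}] col 1 places 3 nowhere but r3c1, so r3c1=3.
Step 2. [r3c3∈{2}] r3c3 is down to just 2 ⇒ r3c3=2.
Step 3. [r4c4∈{3}] r4c4 is down to just 3 ⇒ r4c4=3.
Step 4. [r4c2∈{2}] nothing but 2 survives at r4c2, so r4c2=2.
Step 5. [r3c4∈{1}] r3c4 is down to just 1. So r3c4=1.
Step 6. [r2c1∈{4}] nothing but 4 survives at r2c1, so r2c1=4.
Step 7. [r1c1∈{2}] only 2 remains possible at r1c1. So r1c1=2.
Step 8. [r1c3∈{3}] nothing but 3 survives at r1c3, so r1c3=3.

Answer: 2 1 3 4 / 4 3 1 2 / 3 4 2 1 / 1 2 4 3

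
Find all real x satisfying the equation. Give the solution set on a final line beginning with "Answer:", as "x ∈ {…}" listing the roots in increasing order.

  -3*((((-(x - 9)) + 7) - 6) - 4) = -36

Step 1. [-3*((((-(x - 9)) + 7) - 6) - 4) = -36] -3·(inner) — divide through by -3. So div: (((-(x - 9)) + 7) - 6) - 4 = 12.
Step 2. [(((-(x - 9)) + 7) - 6) - 4 = 12] peel the -4: add 4 from each side ⇒ sub: ((-(x - 9)) + 7) - 6 = 16.
Step 3. [((-(x - 9)) + 7) - 6 = 16] peel the -6: add 6 from each side. So sub: (-(x - 9)) + 7 = 22.
Step 4. [(-(x - 9)) + 7 = 22] the outer +7 inverts by subtracting 7 ⇒ sub: -(x - 9) = 15.
Step 5. [-(x - 9) = 15] LHS negated; negate both sides. So neg: x - 9 = -15.
Step 6. [x - 9 = -15] peel the -9: add 9 from each side ⇒ sub: x = -6.

Answer: x ∈ {-6}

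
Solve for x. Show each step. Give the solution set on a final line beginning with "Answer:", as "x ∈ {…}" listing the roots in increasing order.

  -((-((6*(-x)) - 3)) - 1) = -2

Step 1. [-((-((6*(-x)) - 3)) - 1) = -2] leading − — multiply by −1. So neg: (-((6*(-x)) - 3)) - 1 = 2.
Step 2. [(-((6*(-x)) - 3)) - 1 = 2] 1 comes off first (add 1). So sub: -((6*(-x)) - 3) = 3.
Step 3. [-((6*(-x)) - 3) = 3] flip signs both sides ⇒ neg: (6*(-x)) - 3 = -3.
Step 4. [(6*(-x)) - 3 = -3] the outer -3 inverts by adding 3 ⇒ sub: 6*(-x) = 0.
Step 5. [6*(-x) = 0] 6 out front; divide by 6, so div: -x = 0.
Step 6. [-x = 0] leading − — multiply by −1, so neg: x = 0.

Answer: x ∈ {0}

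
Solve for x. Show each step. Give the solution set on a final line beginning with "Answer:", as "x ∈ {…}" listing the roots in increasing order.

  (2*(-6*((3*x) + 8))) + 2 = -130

Step 1. [(2*(-6*((3*x) + 8))) + 2 = -130] subtract 2: x sits inside (… + 2), so sub: 2*(-6*((3*x) + 8)) = -132.
Step 2. [2*(-6*((3*x) + 8)) = -132] leading coefficient 2: divide by 2. So div: -6*((3*x) + 8) = -66.
Step 3. [-6*((3*x) + 8) = -66] LHS = -6·(…); ÷-6 both sides. So div: (3*x) + 8 = 11.
Step 4. [(3*x) + 8 = 11] +8 is outermost — subtract 8 both sides ⇒ sub: 3*x = 3.
Step 5. [3*x = 3] leading coefficient 3: divide by 3, so div: x = 1.

Answer: x ∈ {1}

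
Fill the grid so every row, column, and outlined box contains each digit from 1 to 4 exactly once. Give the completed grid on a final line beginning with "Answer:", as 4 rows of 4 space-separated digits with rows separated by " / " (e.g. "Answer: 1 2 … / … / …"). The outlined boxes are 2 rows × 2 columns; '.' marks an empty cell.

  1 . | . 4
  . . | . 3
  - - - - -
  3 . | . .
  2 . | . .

Step 1. [r4c4∈{1}] only 1 remains possible at r4c4, so r4c4=1.
Step 2. [r4c2∈{4}] only 4 remains possible at r4c2. So r4c2=4.
Step 3. [r1c3∈{2}] r1c3 has the single candidate 2, so r1c3=2.
Step 4. [r3c2∈{1}] nothing but 1 survives at r3c2 ⇒ r3c2=1.
Step 5. [r2c2∈{2}] r2c2 has the single candidate 2, so r2c2=2.
Step 6. [r3c4∈{2}] nothing but 2 survives at r3c4 ⇒ r3c4=2.
Step 7. [r3c3∈{4}] r3c3's peers cover all but 4 ⇒ r3c3=4.
Step 8. [r4c3∈{3}] r4c3's peers cover all but 3 ⇒ r4c3=3.
Step 9. [r2c3∈{1}] r2c3's peers cover all but 1 ⇒ r2c3=1.
Step 10. [r1c2∈{3}] r1c2's peers cover all but 3, so r1c2=3.
Step 11. [r2c1∈{4}] only 4 remains possible at r2c1 ⇒ r2c1=4.

Answer: 1 3 2 4 / 4 2 1 3 / 3 1 4 2 / 2 4 3 1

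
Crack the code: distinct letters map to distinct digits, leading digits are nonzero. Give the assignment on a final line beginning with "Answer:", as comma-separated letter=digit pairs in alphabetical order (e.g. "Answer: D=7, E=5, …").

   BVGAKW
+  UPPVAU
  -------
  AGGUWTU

Step 1. [col 1: W + U ≡ U (mod 10)] from column 1 (nothing yet, carry-in 0, all letters distinct, none taken yet): W must equal 0. So W=0.
Step 2. [col 1: W + U ≡ U (mod 10)] column 1 (W + U ≡ U (mod 10), carry-in 0) doesn't pin U yet; pick U=6 and continue, so U=6.
Step 3. [col 2: K + A ≡ T (mod 10)] no forcing yet in column 2 (carry-in 0); T=8 is free and consistent — try it, so T=8.
Step 4. [col 2: K + A ≡ T (mod 10)] no forcing yet in column 2 (carry-in 0); A=1 is free and consistent — try it. So A=1.
Step 5. [col 2: K + A ≡ T (mod 10)] column 2 reads K+A+carry(0)=T with A=1, T=8; with digits 0,1,6,8 already taken and all letters distinct, the only value for K is 7 ⇒ K=7.
Step 6. [col 3: A + V ≡ W (mod 10)] column 3 reads A+V+carry(0)=W with A=1, W=0; with digits 0,1,6,7,8 already taken and all letters distinct, the only value for V is 9 ⇒ V=9.
Step 7. [col 4: G + P ≡ U (mod 10)] no forcing yet in column 4 (carry-in 1); G=2 is free and consistent — try it, so G=2.
Step 8. [col 4: G + P ≡ U (mod 10)] column 4: given G=2, U=6, carry-in 1, and digits 0,1,2,6,7,8,9 already taken and all letters distinct, G+P≡U (mod 10) forces P=3 ⇒ P=3.
Step 9. [col 6: B + U ≡ G (mod 10)] column 6 reads B+U+carry(1)=G with U=6, G=2; with digits 0,1,2,3,6,7,8,9 already taken and all letters distinct, the only value for B is 5, so B=5.

Answer: A=1, B=5, G=2, K=7, P=3, T=8, U=6, V=9, W=0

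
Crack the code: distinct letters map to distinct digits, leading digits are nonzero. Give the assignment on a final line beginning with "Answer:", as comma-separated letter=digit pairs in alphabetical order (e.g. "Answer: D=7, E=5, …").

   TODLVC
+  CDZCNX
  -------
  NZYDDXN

Step 1. [col 1: C + X ≡ N (mod 10)] N=1 is one option consistent with column 1 (C + X ≡ N (mod 10), carry-in 0) — take it ⇒ N=1.
Step 2. [col 1: C + X ≡ N (mod 10)] no forcing yet in column 1 (carry-in 0); X=8 is free and consistent — try it, so X=8.
Step 3. [col 1: C + X ≡ N (mod 10)] column 1 reads C+X+carry(0)=N with X=8, N=1; with digits 1,8 already taken and all letters distinct, the only value for C is 3. So C=3.
Step 4. [col 2: V + N ≡ X (mod 10)] column 2: given N=1, X=8, carry-in 1, and digits 1,3,8 already taken and all letters distinct, V+N≡X (mod 10) forces V=6, so V=6.
Step 5. [col 3: L + C ≡ D (mod 10)] no forcing yet in column 3 (carry-in 0); D=5 is free and consistent — try it, so D=5.
Step 6. [col 3: L + C ≡ D (mod 10)] column 3: given C=3, D=5, carry-in 0, and digits 1,3,5,6,8 already taken and all letters distinct, L+C≡D (mod 10) forces L=2. So L=2.
Step 7. [col 4: D + Z ≡ D (mod 10)] column 4 reads D+Z+carry(0)=D with D=5; with digits 1,2,3,5,6,8 already taken and all letters distinct, the only value for Z is 0. So Z=0.
Step 8. [col 5: O + D ≡ Y (mod 10)] several values work for O in column 5 (O + D ≡ Y (mod 10), carry-in 0); try O=4 ⇒ O=4.
Step 9. [col 5: O + D ≡ Y (mod 10)] column 5 reads O+D+carry(0)=Y with O=4, D=5; with digits 0,1,2,3,4,5,6,8 already taken and all letters distinct, the only value for Y is 9 ⇒ Y=9.
Step 10. [col 6: T + C ≡ Z (mod 10)] column 6 reads T+C+carry(0)=Z with C=3, Z=0; with digits 0,1,2,3,4,5,6,8,9 already taken and all letters distinct, the only value for T is 7, so T=7.

Answer: C=3, D=5, L=2, N=1, O=4, T=7, V=6, X=8, Y=9, Z=0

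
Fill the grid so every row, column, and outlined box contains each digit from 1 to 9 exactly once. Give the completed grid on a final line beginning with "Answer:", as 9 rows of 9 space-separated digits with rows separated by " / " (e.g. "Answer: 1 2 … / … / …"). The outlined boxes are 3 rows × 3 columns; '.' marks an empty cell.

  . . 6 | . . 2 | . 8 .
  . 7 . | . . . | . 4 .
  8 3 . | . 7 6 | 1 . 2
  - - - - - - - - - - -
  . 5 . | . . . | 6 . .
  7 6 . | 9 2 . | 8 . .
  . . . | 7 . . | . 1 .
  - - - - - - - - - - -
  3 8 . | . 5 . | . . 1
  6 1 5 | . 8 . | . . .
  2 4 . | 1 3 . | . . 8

Step 1. [r1c2∈{9}] r1c2's peers cover all but 9. So r1c2=9.
Step 2. [r3c8∈{5,9}] across row 3, 9 lands solely at r3c8. So r3c8=9.
Step 3. [r3c3∈{4}] nothing but 4 survives at r3c3 ⇒ r3c3=4.
Step 4. [r3c4∈{5}] r3c4 has the single candidate 5. So r3c4=5.
Step 5. [r6c2∈{2}] r6c2 has the single candidate 2 ⇒ r6c2=2.
Step 6. [r4c8∈{2,3,7}] r4c8 is the only open cell in row 4 admitting 2, so r4c8=2.
Step 7. [r4c9∈{3,4,7,9}] across row 4, 7 lands solely at r4c9 ⇒ r4c9=7.
Step 8. [r1c7∈{3,5,7}] 7 has one home in row 1: r1c7, so r1c7=7.
Step 9. [r9c8∈{5,6,7}] 6 has one home in row 9: r9c8. So r9c8=6.
Step 10. [r5c8∈{3,5}] r5c8 is the only open cell in col 8 admitting 5. So r5c8=5.
Step 11. [r6c6∈{3,4,5,8}] across row 6, 5 lands solely at r6c6. So r6c6=5.
Step 12. [r8c8∈{3,7}] r8c8 is the only open cell in col 8 admitting 3, so r8c8=3.
Step 13. [r8c6∈{4,7,9}] across row 8, 7 lands solely at r8c6, so r8c6=7.
Step 14. [r9c6∈{9}] r9c6's peers cover all but 9, so r9c6=9.
Step 15. [r7c6∈{4}] r7c6 is down to just 4. So r7c6=4.
Step 16. [r5c9∈{3,4}] r5c9 is the only open cell in row 5 admitting 4, so r5c9=4.
Step 17. [r7c3∈{7,9}] box 7 places 9 nowhere but r7c3, so r7c3=9.
Step 18. [r4c1∈{1,4,9}] in row 4, 9 fits only at r4c1, so r4c1=9.
Step 19. [r6c3∈{3,8}] across row 6, 8 lands solely at r6c3, so r6c3=8.
Step 20. [r8c9∈{9}] r8c9's peers cover all but 9 ⇒ r8c9=9.
Step 21. [r6c9∈{3}] only 3 remains possible at r6c9. So r6c9=3.
Step 22. [r1c4∈{3,4}] in row 1, 3 fits only at r1c4 ⇒ r1c4=3.
Step 23. [r4c4∈{4,8}] in col 4, 4 fits only at r4c4 ⇒ r4c4=4.
Step 24. [r4c5∈{1}] r4c5's peers cover all but 1, so r4c5=1.
Step 25. [r1c1∈{1,5}] across row 1, 1 lands solely at r1c1 ⇒ r1c1=1.
Step 26. [r5c6∈{3}] r5c6 is down to just 3 ⇒ r5c6=3.
Step 27. [r8c4∈{2}] r8c4 is down to just 2. So r8c4=2.
Step 28. [r2c1∈{5}] r2c1's peers cover all but 5 ⇒ r2c1=5.
Step 29. [r2c4∈{8}] only 8 remains possible at r2c4 ⇒ r2c4=8.
Step 30. [r7c4∈{6}] only 6 remains possible at r7c4. So r7c4=6.
Step 31. [r6c5∈{6}] r6c5's peers cover all but 6 ⇒ r6c5=6.
Step 32. [r4c3∈{3}] r4c3 has the single candidate 3, so r4c3=3.
Step 33. [r1c5∈{4}] nothing but 4 survives at r1c5 ⇒ r1c5=4.
Step 34. [r4c6∈{8}] nothing but 8 survives at r4c6 ⇒ r4c6=8.
Step 35. [r7c7∈{2}] nothing but 2 survives at r7c7. So r7c7=2.
Step 36. [r2c9∈{6}] r2c9 is down to just 6 ⇒ r2c9=6.
Step 37. [r9c7∈{5}] nothing but 5 survives at r9c7, so r9c7=5.
Step 38. [r2c3∈{2}] only 2 remains possible at r2c3. So r2c3=2.
Step 39. [r6c1∈{4}] only 4 remains possible at r6c1, so r6c1=4.
Step 40. [r7c8∈{7}] only 7 remains possible at r7c8 ⇒ r7c8=7.
Step 41. [r2c6∈{1}] nothing but 1 survives at r2c6. So r2c6=1.
Step 42. [r2c7∈{3}] r2c7's peers cover all but 3. So r2c7=3.
Step 43. [r9c3∈{7}] r9c3 has the single candidate 7. So r9c3=7.
Step 44. [r5c3∈{1}] r5c3 is down to just 1, so r5c3=1.
Step 45. [r1c9∈{5}] r1c9 is down to just 5. So r1c9=5.
Step 46. [r6c7∈{9}] r6c7's peers cover all but 9. So r6c7=9.
Step 47. [r2c5∈{9}] r2c5's peers cover all but 9 ⇒ r2c5=9.
Step 48. [r8c7∈{4}] r8c7's peers cover all but 4, so r8c7=4.

Answer: 1 9 6 3 4 2 7 8 5 / 5 7 2 8 9 1 3 4 6 / 8 3 4 5 7 6 1 9 2 / 9 5 3 4 1 8 6 2 7 / 7 6 1 9 2 3 8 5 4 / 4 2 8 7 6 5 9 1 3 / 3 8 9 6 5 4 2 7 1 / 6 1 5 2 8 7 4 3 9 / 2 4 7 1 3 9 5 6 8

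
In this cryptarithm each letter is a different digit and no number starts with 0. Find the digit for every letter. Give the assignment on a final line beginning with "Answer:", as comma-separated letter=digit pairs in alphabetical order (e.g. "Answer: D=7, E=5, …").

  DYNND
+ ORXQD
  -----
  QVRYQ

Step 1. [col 1: D + D ≡ Q (mod 10)] Q=4 is one option consistent with column 1 (D + D ≡ Q (mod 10), carry-in 0) — take it ⇒ Q=4.
Step 2. [col 1: D + D ≡ Q (mod 10)] several values work for D in column 1 (D + D ≡ Q (mod 10), carry-in 0); try D=2. So D=2.
Step 3. [col 2: N + Q ≡ Y (mod 10)] several values work for N in column 2 (N + Q ≡ Y (mod 10), carry-in 0); try N=5, so N=5.
Step 4. [col 2: N + Q ≡ Y (mod 10)] from column 2 (N=5, Q=4, carry-in 0, digits 2,4,5 already taken and all letters distinct): Y must equal 9. So Y=9.
Step 5. [col 3: N + X ≡ R (mod 10)] column 3 (N + X ≡ R (mod 10), carry-in 0) doesn't pin X yet; pick X=3 and continue ⇒ X=3.
Step 6. [col 3: N + X ≡ R (mod 10)] column 3 reads N+X+carry(0)=R with N=5, X=3; with digits 2,3,4,5,9 already taken and all letters distinct, the only value for R is 8. So R=8.
Step 7. [col 4: Y + R ≡ V (mod 10)] from column 4 (Y=9, R=8, carry-in 0, digits 2,3,4,5,8,9 already taken and all letters distinct): V must equal 7 ⇒ V=7.
Step 8. [col 5: D + O ≡ Q (mod 10)] from column 5 (D=2, Q=4, carry-in 1, digits 2,3,4,5,7,8,9 already taken and all letters distinct): O must equal 1 ⇒ O=1.

Answer: D=2, N=5, O=1, Q=4, R=8, V=7, X=3, Y=9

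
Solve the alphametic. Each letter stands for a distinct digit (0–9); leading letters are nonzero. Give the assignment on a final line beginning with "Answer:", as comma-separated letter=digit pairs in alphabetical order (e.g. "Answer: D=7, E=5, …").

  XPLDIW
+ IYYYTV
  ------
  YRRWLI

Step 1. [col 1: W + V ≡ I (mod 10)] column 1 (W + V ≡ I (mod 10), carry-in 0) doesn't pin V yet; pick V=7 and continue, so V=7.
Step 2. [col 1: W + V ≡ I (mod 10)] no forcing yet in column 1 (carry-in 0); I=1 is free and consistent — try it, so I=1.
Step 3. [col 1: W + V ≡ I (mod 10)] column 1 reads W+V+carry(0)=I with V=7, I=1; with digits 1,7 already taken and all letters distinct, the only value for W is 4 ⇒ W=4.
Step 4. [col 2: I + T ≡ L (mod 10)] no forcing yet in column 2 (carry-in 1); T=0 is free and consistent — try it ⇒ T=0.
Step 5. [col 2: I + T ≡ L (mod 10)] column 2: given I=1, T=0, carry-in 1, and digits 0,1,4,7 already taken and all letters distinct, I+T≡L (mod 10) forces L=2 ⇒ L=2.
Step 6. [col 3: D + Y ≡ W (mod 10)] no forcing yet in column 3 (carry-in 0); Y=6 is free and consistent — try it ⇒ Y=6.
Step 7. [col 3: D + Y ≡ W (mod 10)] column 3 reads D+Y+carry(0)=W with Y=6, W=4; with digits 0,1,2,4,6,7 already taken and all letters distinct, the only value for D is 8. So D=8.
Step 8. [col 4: L + Y ≡ R (mod 10)] column 4: given L=2, Y=6, carry-in 1, and digits 0,1,2,4,6,7,8 already taken and all letters distinct, L+Y≡R (mod 10) forces R=9, so R=9.
Step 9. [col 5: P + Y ≡ R (mod 10)] from column 5 (Y=6, R=9, carry-in 0, digits 0,1,2,4,6,7,8,9 already taken and all letters distinct): P must equal 3 ⇒ P=3.
Step 10. [col 6: X + I ≡ Y (mod 10)] from column 6 (I=1, Y=6, carry-in 0, digits 0,1,2,3,4,6,7,8,9 already taken and all letters distinct): X must equal 5 ⇒ X=5.

Answer: D=8, I=1, L=2, P=3, R=9, T=0, V=7, W=4, X=5, Y=6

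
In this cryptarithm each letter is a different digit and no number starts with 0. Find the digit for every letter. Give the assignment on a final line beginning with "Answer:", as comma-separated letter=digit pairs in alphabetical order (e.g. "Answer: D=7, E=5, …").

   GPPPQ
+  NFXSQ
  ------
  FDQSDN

Step 1. [col 1: Q + Q ≡ N (mod 10)] several values work for N in column 1 (Q + Q ≡ N (mod 10), carry-in 0); try N=6. So N=6.
Step 2. [col 1: Q + Q ≡ N (mod 10)] no forcing yet in column 1 (carry-in 0); Q=3 is free and consistent — try it ⇒ Q=3.
Step 3. [col 2: P + S ≡ D (mod 10)] no forcing yet in column 2 (carry-in 0); P=2 is free and consistent — try it. So P=2.
Step 4. [col 2: P + S ≡ D (mod 10)] several values work for D in column 2 (P + S ≡ D (mod 10), carry-in 0); try D=0 ⇒ D=0.
Step 5. [col 2: P + S ≡ D (mod 10)] in column 2 we have P+S≡D with carry-in 0; given P=2, D=0 and digits 0,2,3,6 already taken and all letters distinct, that pins S to 8. So S=8.
Step 6. [col 3: P + X ≡ S (mod 10)] in column 3 we have P+X≡S with carry-in 1; given P=2, S=8 and digits 0,2,3,6,8 already taken and all letters distinct, that pins X to 5. So X=5.
Step 7. [col 4: P + F ≡ Q (mod 10)] from column 4 (P=2, Q=3, carry-in 0, digits 0,2,3,5,6,8 already taken and all letters distinct): F must equal 1 ⇒ F=1.
Step 8. [col 5: G + N ≡ D (mod 10)] column 5 reads G+N+carry(0)=D with N=6, D=0; with digits 0,1,2,3,5,6,8 already taken and all letters distinct, the only value for G is 4, so G=4.

Answer: D=0, F=1, G=4, N=6, P=2, Q=3, S=8, X=5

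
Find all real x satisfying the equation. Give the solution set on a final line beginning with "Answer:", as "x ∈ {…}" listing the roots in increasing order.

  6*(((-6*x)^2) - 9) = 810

Step 1. [6*(((-6*x)^2) - 9) = 810] 6·(inner) — divide through by 6 ⇒ div: ((-6*x)^2) - 9 = 135.
Step 2. [((-6*x)^2) - 9 = 135] add 9: x sits inside (… - 9), so sub: (-6*x)^2 = 144.
Step 3. [(-6*x)^2 = 144] 144 ≥ 0, LHS is (·)² — take ±√, so sqrt: -6*x = 12 or -12.
Step 4. [-6*x = 12 or -12] -6·(inner) — divide through by -6. So div: x = -2 or 2.

Answer: x ∈ {-2, 2}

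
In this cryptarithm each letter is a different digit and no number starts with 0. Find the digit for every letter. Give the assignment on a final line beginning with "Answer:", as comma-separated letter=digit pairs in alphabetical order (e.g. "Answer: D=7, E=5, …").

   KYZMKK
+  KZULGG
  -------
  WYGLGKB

Step 1. [col 1: K + G ≡ B (mod 10)] several values work for B in column 1 (K + G ≡ B (mod 10), carry-in 0); try B=6. So B=6.
Step 2. [col 1: K + G ≡ B (mod 10)] several values work for K in column 1 (K + G ≡ B (mod 10), carry-in 0); try K=7, so K=7.
Step 3. [W] the sum has 7 digits but both addends have 6; that extra leading digit W is the final carry, namely 1, so W=1.
Step 4. [col 1: K + G ≡ B (mod 10)] column 1 reads K+G+carry(0)=B with K=7, B=6; with digits 1,6,7 already taken and all letters distinct, the only value for G is 9 ⇒ G=9.
Step 5. [col 3: M + L ≡ G (mod 10)] column 3 (M + L ≡ G (mod 10), carry-in 1) doesn't pin M yet; pick M=0 and continue. So M=0.
Step 6. [col 3: M + L ≡ G (mod 10)] column 3: given M=0, G=9, carry-in 1, and digits 0,1,6,7,9 already taken and all letters distinct, M+L≡G (mod 10) forces L=8. So L=8.
Step 7. [col 4: Z + U ≡ L (mod 10)] column 4 (Z + U ≡ L (mod 10), carry-in 0) doesn't pin U yet; pick U=3 and continue. So U=3.
Step 8. [col 4: Z + U ≡ L (mod 10)] column 4: given U=3, L=8, carry-in 0, and digits 0,1,3,6,7,8,9 already taken and all letters distinct, Z+U≡L (mod 10) forces Z=5, so Z=5.
Step 9. [col 5: Y + Z ≡ G (mod 10)] from column 5 (Z=5, G=9, carry-in 0, digits 0,1,3,5,6,7,8,9 already taken and all letters distinct): Y must equal 4, so Y=4.

Answer: B=6, G=9, K=7, L=8, M=0, U=3, W=1, Y=4, Z=5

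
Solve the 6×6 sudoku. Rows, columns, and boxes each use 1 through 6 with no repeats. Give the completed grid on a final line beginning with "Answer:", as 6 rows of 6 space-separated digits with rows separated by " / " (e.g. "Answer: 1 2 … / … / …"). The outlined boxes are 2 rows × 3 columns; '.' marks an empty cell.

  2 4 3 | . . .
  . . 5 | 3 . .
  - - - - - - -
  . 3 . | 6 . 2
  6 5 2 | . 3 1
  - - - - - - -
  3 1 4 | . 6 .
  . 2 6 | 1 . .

Step 1. [r5c6∈{5}] nothing but 5 survives at r5c6. So r5c6=5.
Step 2. [r6c5∈{4}] nothing but 4 survives at r6c5, so r6c5=4.
Step 3. [r2c1∈{1}] nothing but 1 survives at r2c1. So r2c1=1.
Step 4. [r2c6∈{4,6}] across row 2, 4 lands solely at r2c6. So r2c6=4.
Step 5. [r3c5∈{5}] only 5 remains possible at r3c5. So r3c5=5.
Step 6. [r1c4∈{5}] r1c4 has the single candidate 5. So r1c4=5.
Step 7. [r3c3∈{1}] r3c3 is down to just 1. So r3c3=1.
Step 8. [r1c5∈{1}] r1c5's peers cover all but 1. So r1c5=1.
Step 9. [r2c5∈{2}] only 2 remains possible at r2c5. So r2c5=2.
Step 10. [r2c2∈{6}] r2c2 is down to just 6, so r2c2=6.
Step 11. [r5c4∈{2}] r5c4 is down to just 2, so r5c4=2.
Step 12. [r1c6∈{6}] r1c6's peers cover all but 6, so r1c6=6.
Step 13. [r3c1∈{4}] r3c1's peers cover all but 4. So r3c1=4.
Step 14. [r6c1∈{5}] r6c1 is down to just 5, so r6c1=5.
Step 15. [r4c4∈{4}] r4c4 has the single candidate 4, so r4c4=4.
Step 16. [r6c6∈{3}] r6c6 is down to just 3 ⇒ r6c6=3.

Answer: 2 4 3 5 1 6 / 1 6 5 3 2 4 / 4 3 1 6 5 2 / 6 5 2 4 3 1 / 3 1 4 2 6 5 / 5 2 6 1 4 3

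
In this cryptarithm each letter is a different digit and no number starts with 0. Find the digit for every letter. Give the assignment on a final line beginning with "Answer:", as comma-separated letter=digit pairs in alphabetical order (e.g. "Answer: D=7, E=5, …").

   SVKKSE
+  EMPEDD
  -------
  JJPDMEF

Step 1. [col 1: E + D ≡ F (mod 10)] several values work for D in column 1 (E + D ≡ F (mod 10), carry-in 0); try D=4. So D=4.
Step 2. [col 1: E + D ≡ F (mod 10)] F=2 is one option consistent with column 1 (E + D ≡ F (mod 10), carry-in 0) — take it, so F=2.
Step 3. [J] adding two 6-digit numbers gives at most 6+1 digits, and here it does — J is that final carry and must be 1 ⇒ J=1.
Step 4. [col 1: E + D ≡ F (mod 10)] column 1: given D=4, F=2, carry-in 0, and digits 1,2,4 already taken and all letters distinct, E+D≡F (mod 10) forces E=8. So E=8.
Step 5. [col 2: S + D ≡ E (mod 10)] in column 2 we have S+D≡E with carry-in 1; given D=4, E=8 and digits 1,2,4,8 already taken and all letters distinct, that pins S to 3 ⇒ S=3.
Step 6. [col 3: K + E ≡ M (mod 10)] column 3 (K + E ≡ M (mod 10), carry-in 0) doesn't pin K yet; pick K=7 and continue. So K=7.
Step 7. [col 3: K + E ≡ M (mod 10)] from column 3 (K=7, E=8, carry-in 0, digits 1,2,3,4,7,8 already taken and all letters distinct): M must equal 5 ⇒ M=5.
Step 8. [col 4: K + P ≡ D (mod 10)] in column 4 we have K+P≡D with carry-in 1; given K=7, D=4 and digits 1,2,3,4,5,7,8 already taken and all letters distinct, that pins P to 6. So P=6.
Step 9. [col 5: V + M ≡ P (mod 10)] from column 5 (M=5, P=6, carry-in 1, digits 1,2,3,4,5,6,7,8 already taken and all letters distinct): V must equal 0. So V=0.

Answer: D=4, E=8, F=2, J=1, K=7, M=5, P=6, S=3, V=0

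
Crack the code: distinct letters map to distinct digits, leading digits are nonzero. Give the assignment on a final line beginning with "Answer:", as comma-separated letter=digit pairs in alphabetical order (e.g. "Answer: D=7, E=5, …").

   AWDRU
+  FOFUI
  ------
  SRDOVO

Step 1. [col 1: U + I ≡ O (mod 10)] column 1 (U + I ≡ O (mod 10), carry-in 0) doesn't pin U yet; pick U=4 and continue. So U=4.
Step 2. [S] adding two 5-digit numbers gives at most 5+1 digits, and here it does — S is that final carry and must be 1. So S=1.
Step 3. [col 1: U + I ≡ O (mod 10)] several values work for O in column 1 (U + I ≡ O (mod 10), carry-in 0); try O=2, so O=2.
Step 4. [col 1: U + I ≡ O (mod 10)] from column 1 (U=4, O=2, carry-in 0, digits 1,2,4 already taken and all letters distinct): I must equal 8 ⇒ I=8.
Step 5. [col 2: R + U ≡ V (mod 10)] column 2 (R + U ≡ V (mod 10), carry-in 1) doesn't pin V yet; pick V=5 and continue ⇒ V=5.
Step 6. [col 2: R + U ≡ V (mod 10)] from column 2 (U=4, V=5, carry-in 1, digits 1,2,4,5,8 already taken and all letters distinct): R must equal 0, so R=0.
Step 7. [col 3: D + F ≡ O (mod 10)] D=9 is one option consistent with column 3 (D + F ≡ O (mod 10), carry-in 0) — take it, so D=9.
Step 8. [col 3: D + F ≡ O (mod 10)] column 3 reads D+F+carry(0)=O with D=9, O=2; with digits 0,1,2,4,5,8,9 already taken and all letters distinct, the only value for F is 3 ⇒ F=3.
Step 9. [col 4: W + O ≡ D (mod 10)] in column 4 we have W+O≡D with carry-in 1; given O=2, D=9 and digits 0,1,2,3,4,5,8,9 already taken and all letters distinct, that pins W to 6. So W=6.
Step 10. [col 5: A + F ≡ R (mod 10)] column 5: given F=3, R=0, carry-in 0, and digits 0,1,2,3,4,5,6,8,9 already taken and all letters distinct, A+F≡R (mod 10) forces A=7. So A=7.

Answer: A=7, D=9, F=3, I=8, O=2, R=0, S=1, U=4, V=5, W=6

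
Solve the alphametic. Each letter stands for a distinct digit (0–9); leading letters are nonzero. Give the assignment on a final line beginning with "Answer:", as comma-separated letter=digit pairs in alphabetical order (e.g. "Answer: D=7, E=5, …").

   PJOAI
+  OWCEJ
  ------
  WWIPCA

Step 1. [col 1: I + J ≡ A (mod 10)] no forcing yet in column 1 (carry-in 0); I=9 is free and consistent — try it ⇒ I=9.
Step 2. [col 1: I + J ≡ A (mod 10)] several values work for J in column 1 (I + J ≡ A (mod 10), carry-in 0); try J=8 ⇒ J=8.
Step 3. [W] adding two 5-digit numbers gives at most 5+1 digits, and here it does — W is that final carry and must be 1. So W=1.
Step 4. [col 1: I + J ≡ A (mod 10)] column 1: given I=9, J=8, carry-in 0, and digits 1,8,9 already taken and all letters distinct, I+J≡A (mod 10) forces A=7 ⇒ A=7.
Step 5. [col 2: A + E ≡ C (mod 10)] E=2 is one option consistent with column 2 (A + E ≡ C (mod 10), carry-in 1) — take it ⇒ E=2.
Step 6. [col 2: A + E ≡ C (mod 10)] column 2: given A=7, E=2, carry-in 1, and digits 1,2,7,8,9 already taken and all letters distinct, A+E≡C (mod 10) forces C=0, so C=0.
Step 7. [col 3: O + C ≡ P (mod 10)] no forcing yet in column 3 (carry-in 1); P=6 is free and consistent — try it ⇒ P=6.
Step 8. [col 3: O + C ≡ P (mod 10)] column 3 reads O+C+carry(1)=P with C=0, P=6; with digits 0,1,2,6,7,8,9 already taken and all letters distinct, the only value for O is 5 ⇒ O=5.

Answer: A=7, C=0, E=2, I=9, J=8, O=5, P=6, W=1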